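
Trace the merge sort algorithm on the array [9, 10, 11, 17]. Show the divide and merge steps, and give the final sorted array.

Merge sort trace:

Split: [9, 10, 11, 17] -> [9, 10] and [11, 17]
  Split: [9, 10] -> [9] and [10]
  Merge: [9] + [10] -> [9, 10]
  Split: [11, 17] -> [11] and [17]
  Merge: [11] + [17] -> [11, 17]
Merge: [9, 10] + [11, 17] -> [9, 10, 11, 17]

Final sorted array: [9, 10, 11, 17]

The merge sort proceeds by recursively splitting the array and merging sorted halves.
After all merges, the sorted array is [9, 10, 11, 17].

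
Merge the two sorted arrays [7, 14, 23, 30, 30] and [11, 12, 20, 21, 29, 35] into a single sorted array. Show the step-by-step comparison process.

Merging process:

Compare 7 vs 11: take 7 from left. Merged: [7]
Compare 14 vs 11: take 11 from right. Merged: [7, 11]
Compare 14 vs 12: take 12 from right. Merged: [7, 11, 12]
Compare 14 vs 20: take 14 from left. Merged: [7, 11, 12, 14]
Compare 23 vs 20: take 20 from right. Merged: [7, 11, 12, 14, 20]
Compare 23 vs 21: take 21 from right. Merged: [7, 11, 12, 14, 20, 21]
Compare 23 vs 29: take 23 from left. Merged: [7, 11, 12, 14, 20, 21, 23]
Compare 30 vs 29: take 29 from right. Merged: [7, 11, 12, 14, 20, 21, 23, 29]
Compare 30 vs 35: take 30 from left. Merged: [7, 11, 12, 14, 20, 21, 23, 29, 30]
Compare 30 vs 35: take 30 from left. Merged: [7, 11, 12, 14, 20, 21, 23, 29, 30, 30]
Append remaining from right: [35]. Merged: [7, 11, 12, 14, 20, 21, 23, 29, 30, 30, 35]

Final merged array: [7, 11, 12, 14, 20, 21, 23, 29, 30, 30, 35]
Total comparisons: 10

The merged array is [7, 11, 12, 14, 20, 21, 23, 29, 30, 30, 35], requiring 10 comparisons. The merge step runs in O(n) time where n is the total number of elements.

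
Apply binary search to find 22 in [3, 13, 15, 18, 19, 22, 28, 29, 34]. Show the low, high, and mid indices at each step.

Binary search for 22 in [3, 13, 15, 18, 19, 22, 28, 29, 34]:

lo=0, hi=8, mid=4, arr[mid]=19 -> 19 < 22, search right half
lo=5, hi=8, mid=6, arr[mid]=28 -> 28 > 22, search left half
lo=5, hi=5, mid=5, arr[mid]=22 -> Found target at index 5!

Binary search finds 22 at index 5 after 3 comparisons. The search repeatedly halves the search space by comparing with the middle element.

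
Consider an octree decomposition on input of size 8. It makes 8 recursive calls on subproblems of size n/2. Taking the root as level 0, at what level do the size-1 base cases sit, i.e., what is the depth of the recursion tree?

For divide and conquer with division factor 2:

Problem sizes at each level:
Level 0: 8
Level 1: 4
Level 2: 2
Level 3: 1

The root is level 0 and the size-1 base case is level 3 (the tree spans levels 0 through 3, i.e. 4 levels counting the root), so the depth is the number of divisions: log_2(8) = 3

The recursion tree depth is log_2(8) = 3. At each level, the problem size is divided by 2, so it takes 3 divisions to reduce to a base case of size 1. The algorithm makes 8 recursive calls at each level.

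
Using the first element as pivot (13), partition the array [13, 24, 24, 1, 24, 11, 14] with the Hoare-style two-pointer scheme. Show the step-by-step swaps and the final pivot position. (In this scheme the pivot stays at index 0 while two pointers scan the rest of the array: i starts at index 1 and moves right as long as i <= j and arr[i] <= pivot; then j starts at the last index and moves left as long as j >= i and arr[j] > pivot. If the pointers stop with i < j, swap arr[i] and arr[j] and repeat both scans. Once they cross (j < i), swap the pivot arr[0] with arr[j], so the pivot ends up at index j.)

Hoare-style two-pointer partition with pivot = 13:

Initial array: [13, 24, 24, 1, 24, 11, 14]

Pointers start at i = 1, j = 6.
i stops at index 1 (arr[1]=24 > 13), j stops at index 5 (arr[5]=11 <= 13): swap arr[1] and arr[5], array becomes [13, 11, 24, 1, 24, 24, 14]
i stops at index 2 (arr[2]=24 > 13), j stops at index 3 (arr[3]=1 <= 13): swap arr[2] and arr[3], array becomes [13, 11, 1, 24, 24, 24, 14]
i ends at 3, j ends at 2: the pointers have crossed (j < i), so scanning stops.

Swap pivot arr[0] with arr[2] to place pivot at position 2: [1, 11, 13, 24, 24, 24, 14]
Pivot position: 2

After partitioning with pivot 13, the array becomes [1, 11, 13, 24, 24, 24, 14]. The pivot is placed at index 2. All elements to the left of the pivot are <= 13, and all elements to the right are > 13.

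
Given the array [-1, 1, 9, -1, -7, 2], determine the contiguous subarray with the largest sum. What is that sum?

Using Kadane's algorithm on [-1, 1, 9, -1, -7, 2]:

Scanning through the array:
Position 1 (value 1): max_ending_here = 1, max_so_far = 1
Position 2 (value 9): max_ending_here = 10, max_so_far = 10
Position 3 (value -1): max_ending_here = 9, max_so_far = 10
Position 4 (value -7): max_ending_here = 2, max_so_far = 10
Position 5 (value 2): max_ending_here = 4, max_so_far = 10

Maximum subarray: [1, 9]
Maximum sum: 10

The maximum subarray is [1, 9] with sum 10. This subarray runs from index 1 to index 2.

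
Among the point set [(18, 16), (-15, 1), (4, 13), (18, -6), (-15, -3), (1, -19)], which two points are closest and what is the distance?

Computing all pairwise distances among 6 points:

d((18, 16), (-15, 1)) = 36.2491
d((18, 16), (4, 13)) = 14.3178
d((18, 16), (18, -6)) = 22.0
d((18, 16), (-15, -3)) = 38.0789
d((18, 16), (1, -19)) = 38.9102
d((-15, 1), (4, 13)) = 22.4722
d((-15, 1), (18, -6)) = 33.7343
d((-15, 1), (-15, -3)) = 4.0 <-- minimum
d((-15, 1), (1, -19)) = 25.6125
d((4, 13), (18, -6)) = 23.6008
d((4, 13), (-15, -3)) = 24.8395
d((4, 13), (1, -19)) = 32.1403
d((18, -6), (-15, -3)) = 33.1361
d((18, -6), (1, -19)) = 21.4009
d((-15, -3), (1, -19)) = 22.6274

Closest pair: (-15, 1) and (-15, -3) with distance 4.0

The closest pair is (-15, 1) and (-15, -3) with Euclidean distance 4.0. For 6 points, brute-force pairwise comparison is shown above. For large n, the divide-and-conquer algorithm (sort by x, recurse on halves, check the dividing strip) achieves O(n log n).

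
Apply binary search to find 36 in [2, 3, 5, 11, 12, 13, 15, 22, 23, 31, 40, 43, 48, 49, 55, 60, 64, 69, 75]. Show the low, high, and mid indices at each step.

Binary search for 36 in [2, 3, 5, 11, 12, 13, 15, 22, 23, 31, 40, 43, 48, 49, 55, 60, 64, 69, 75]:

lo=0, hi=18, mid=9, arr[mid]=31 -> 31 < 36, search right half
lo=10, hi=18, mid=14, arr[mid]=55 -> 55 > 36, search left half
lo=10, hi=13, mid=11, arr[mid]=43 -> 43 > 36, search left half
lo=10, hi=10, mid=10, arr[mid]=40 -> 40 > 36, search left half
lo=10 > hi=9, target 36 not found

Binary search determines that 36 is not in the array after 4 comparisons. The search space was exhausted without finding the target.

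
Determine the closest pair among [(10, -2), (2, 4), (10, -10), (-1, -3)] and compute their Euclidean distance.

Computing all pairwise distances among 4 points:

d((10, -2), (2, 4)) = 10.0
d((10, -2), (10, -10)) = 8.0
d((10, -2), (-1, -3)) = 11.0454
d((2, 4), (10, -10)) = 16.1245
d((2, 4), (-1, -3)) = 7.6158 <-- minimum
d((10, -10), (-1, -3)) = 13.0384

Closest pair: (2, 4) and (-1, -3) with distance 7.6158

The closest pair is (2, 4) and (-1, -3) with Euclidean distance 7.6158. For 4 points, brute-force pairwise comparison is shown above. For large n, the divide-and-conquer algorithm (sort by x, recurse on halves, check the dividing strip) achieves O(n log n).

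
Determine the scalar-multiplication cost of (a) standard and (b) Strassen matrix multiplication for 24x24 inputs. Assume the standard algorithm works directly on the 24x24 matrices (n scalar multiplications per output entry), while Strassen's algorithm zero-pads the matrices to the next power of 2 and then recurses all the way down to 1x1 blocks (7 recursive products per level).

Matrix multiplication for 24x24 matrices:

Strassen's algorithm requires power-of-2 dimensions. Pad 24x24 to 32x32 (next power of 2).

Standard algorithm: 24^3 = 13824 multiplications
Strassen's algorithm: 7^(log2(32)) = 7^5 = 16807 multiplications
Difference: 13824 - 16807 = -2983 (Strassen uses MORE here due to padding overhead — for small or just-over-power-of-2 n, padding can outweigh the per-level savings)

Standard: 13824 multiplications (24^3). Strassen: 16807 multiplications (7^5, after padding to 32x32). Strassen reduces 8 recursive multiplications to 7 at each level.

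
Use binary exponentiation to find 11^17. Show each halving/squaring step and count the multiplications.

Computing 11^17 by squaring (build up from 11^1; each line after the first costs one multiplication):

11^1 = 11
11^2 = (11^1)^2 = 11^2 = 121
11^4 = (11^2)^2 = 121^2 = 14641
11^8 = (11^4)^2 = 14641^2 = 214358881
11^16 = (11^8)^2 = 214358881^2 = 45949729863572161
11^17 = 11 * 11^16 = 11 * 45949729863572161 = 505447028499293771

Result: 505447028499293771
Multiplications needed: 5 (5 lines after 11^1)

11^17 = 505447028499293771. Using exponentiation by squaring, this requires 5 multiplications. The key idea: if the exponent is even, square the half-power; if odd, multiply by the base once.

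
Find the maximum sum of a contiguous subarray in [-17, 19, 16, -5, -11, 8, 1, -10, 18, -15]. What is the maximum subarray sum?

Using Kadane's algorithm on [-17, 19, 16, -5, -11, 8, 1, -10, 18, -15]:

Scanning through the array:
Position 1 (value 19): max_ending_here = 19, max_so_far = 19
Position 2 (value 16): max_ending_here = 35, max_so_far = 35
Position 3 (value -5): max_ending_here = 30, max_so_far = 35
Position 4 (value -11): max_ending_here = 19, max_so_far = 35
Position 5 (value 8): max_ending_here = 27, max_so_far = 35
Position 6 (value 1): max_ending_here = 28, max_so_far = 35
Position 7 (value -10): max_ending_here = 18, max_so_far = 35
Position 8 (value 18): max_ending_here = 36, max_so_far = 36
Position 9 (value -15): max_ending_here = 21, max_so_far = 36

Maximum subarray: [19, 16, -5, -11, 8, 1, -10, 18]
Maximum sum: 36

The maximum subarray is [19, 16, -5, -11, 8, 1, -10, 18] with sum 36. This subarray runs from index 1 to index 8.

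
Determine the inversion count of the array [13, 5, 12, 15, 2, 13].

Finding inversions in [13, 5, 12, 15, 2, 13]:

(0, 1): arr[0]=13 > arr[1]=5
(0, 2): arr[0]=13 > arr[2]=12
(0, 4): arr[0]=13 > arr[4]=2
(1, 4): arr[1]=5 > arr[4]=2
(2, 4): arr[2]=12 > arr[4]=2
(3, 4): arr[3]=15 > arr[4]=2
(3, 5): arr[3]=15 > arr[5]=13

Total inversions: 7

The array has 7 inversion(s): (0,1), (0,2), (0,4), (1,4), (2,4), (3,4), (3,5). Each pair (i,j) satisfies i < j and arr[i] > arr[j].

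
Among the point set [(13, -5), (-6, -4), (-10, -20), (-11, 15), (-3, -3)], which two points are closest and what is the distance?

Computing all pairwise distances among 5 points:

d((13, -5), (-6, -4)) = 19.0263
d((13, -5), (-10, -20)) = 27.4591
d((13, -5), (-11, 15)) = 31.241
d((13, -5), (-3, -3)) = 16.1245
d((-6, -4), (-10, -20)) = 16.4924
d((-6, -4), (-11, 15)) = 19.6469
d((-6, -4), (-3, -3)) = 3.1623 <-- minimum
d((-10, -20), (-11, 15)) = 35.0143
d((-10, -20), (-3, -3)) = 18.3848
d((-11, 15), (-3, -3)) = 19.6977

Closest pair: (-6, -4) and (-3, -3) with distance 3.1623

The closest pair is (-6, -4) and (-3, -3) with Euclidean distance 3.1623. For 5 points, brute-force pairwise comparison is shown above. For large n, the divide-and-conquer algorithm (sort by x, recurse on halves, check the dividing strip) achieves O(n log n).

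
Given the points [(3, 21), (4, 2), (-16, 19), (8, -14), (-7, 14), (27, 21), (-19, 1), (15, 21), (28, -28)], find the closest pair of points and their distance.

Computing all pairwise distances among 9 points:

d((3, 21), (4, 2)) = 19.0263
d((3, 21), (-16, 19)) = 19.105
d((3, 21), (8, -14)) = 35.3553
d((3, 21), (-7, 14)) = 12.2066
d((3, 21), (27, 21)) = 24.0
d((3, 21), (-19, 1)) = 29.7321
d((3, 21), (15, 21)) = 12.0
d((3, 21), (28, -28)) = 55.0091
d((4, 2), (-16, 19)) = 26.2488
d((4, 2), (8, -14)) = 16.4924
d((4, 2), (-7, 14)) = 16.2788
d((4, 2), (27, 21)) = 29.8329
d((4, 2), (-19, 1)) = 23.0217
d((4, 2), (15, 21)) = 21.9545
d((4, 2), (28, -28)) = 38.4187
d((-16, 19), (8, -14)) = 40.8044
d((-16, 19), (-7, 14)) = 10.2956 <-- minimum
d((-16, 19), (27, 21)) = 43.0465
d((-16, 19), (-19, 1)) = 18.2483
d((-16, 19), (15, 21)) = 31.0644
d((-16, 19), (28, -28)) = 64.3817
d((8, -14), (-7, 14)) = 31.7648
d((8, -14), (27, 21)) = 39.8246
d((8, -14), (-19, 1)) = 30.8869
d((8, -14), (15, 21)) = 35.6931
d((8, -14), (28, -28)) = 24.4131
d((-7, 14), (27, 21)) = 34.7131
d((-7, 14), (-19, 1)) = 17.6918
d((-7, 14), (15, 21)) = 23.0868
d((-7, 14), (28, -28)) = 54.6717
d((27, 21), (-19, 1)) = 50.1597
d((27, 21), (15, 21)) = 12.0
d((27, 21), (28, -28)) = 49.0102
d((-19, 1), (15, 21)) = 39.4462
d((-19, 1), (28, -28)) = 55.2268
d((15, 21), (28, -28)) = 50.6952

Closest pair: (-16, 19) and (-7, 14) with distance 10.2956

The closest pair is (-16, 19) and (-7, 14) with Euclidean distance 10.2956. For 9 points, brute-force pairwise comparison is shown above. For large n, the divide-and-conquer algorithm (sort by x, recurse on halves, check the dividing strip) achieves O(n log n).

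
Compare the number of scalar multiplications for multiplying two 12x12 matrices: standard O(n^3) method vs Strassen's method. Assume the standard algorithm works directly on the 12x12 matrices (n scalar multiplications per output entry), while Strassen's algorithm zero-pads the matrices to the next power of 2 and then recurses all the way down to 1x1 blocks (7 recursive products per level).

Matrix multiplication for 12x12 matrices:

Strassen's algorithm requires power-of-2 dimensions. Pad 12x12 to 16x16 (next power of 2).

Standard algorithm: 12^3 = 1728 multiplications
Strassen's algorithm: 7^(log2(16)) = 7^4 = 2401 multiplications
Difference: 1728 - 2401 = -673 (Strassen uses MORE here due to padding overhead — for small or just-over-power-of-2 n, padding can outweigh the per-level savings)

Standard: 1728 multiplications (12^3). Strassen: 2401 multiplications (7^4, after padding to 16x16). Strassen reduces 8 recursive multiplications to 7 at each level.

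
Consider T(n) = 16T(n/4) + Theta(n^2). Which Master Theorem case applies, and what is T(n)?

Master Theorem for T(n) = 16T(n/4) + O(n^2):

a = 16, b = 4, c = 2
log_b(a) = log_4(16) = 2.0000

Case 2: c = 2 = log_4(16) = 2.0000
T(n) = O(n^2 log n) = O(n^2 log n)

For T(n) = 16T(n/4) + O(n^2): log_4(16) = 2.0000. This is Case 2 of the Master Theorem (c = log_b(a), equal work at all levels), giving O(n^2 log n).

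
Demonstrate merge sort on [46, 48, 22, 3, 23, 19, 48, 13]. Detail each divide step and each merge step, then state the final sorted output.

Merge sort trace:

Split: [46, 48, 22, 3, 23, 19, 48, 13] -> [46, 48, 22, 3] and [23, 19, 48, 13]
  Split: [46, 48, 22, 3] -> [46, 48] and [22, 3]
    Split: [46, 48] -> [46] and [48]
    Merge: [46] + [48] -> [46, 48]
    Split: [22, 3] -> [22] and [3]
    Merge: [22] + [3] -> [3, 22]
  Merge: [46, 48] + [3, 22] -> [3, 22, 46, 48]
  Split: [23, 19, 48, 13] -> [23, 19] and [48, 13]
    Split: [23, 19] -> [23] and [19]
    Merge: [23] + [19] -> [19, 23]
    Split: [48, 13] -> [48] and [13]
    Merge: [48] + [13] -> [13, 48]
  Merge: [19, 23] + [13, 48] -> [13, 19, 23, 48]
Merge: [3, 22, 46, 48] + [13, 19, 23, 48] -> [3, 13, 19, 22, 23, 46, 48, 48]

Final sorted array: [3, 13, 19, 22, 23, 46, 48, 48]

The merge sort proceeds by recursively splitting the array and merging sorted halves.
After all merges, the sorted array is [3, 13, 19, 22, 23, 46, 48, 48].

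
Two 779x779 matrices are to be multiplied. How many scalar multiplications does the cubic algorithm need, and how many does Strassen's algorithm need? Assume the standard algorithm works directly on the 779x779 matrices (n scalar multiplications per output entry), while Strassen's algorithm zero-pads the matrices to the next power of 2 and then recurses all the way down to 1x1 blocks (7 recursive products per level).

Matrix multiplication for 779x779 matrices:

Strassen's algorithm requires power-of-2 dimensions. Pad 779x779 to 1024x1024 (next power of 2).

Standard algorithm: 779^3 = 472729139 multiplications
Strassen's algorithm: 7^(log2(1024)) = 7^10 = 282475249 multiplications
Savings: 472729139 - 282475249 = 190253890 multiplications

Standard: 472729139 multiplications (779^3). Strassen: 282475249 multiplications (7^10, after padding to 1024x1024). Strassen reduces 8 recursive multiplications to 7 at each level.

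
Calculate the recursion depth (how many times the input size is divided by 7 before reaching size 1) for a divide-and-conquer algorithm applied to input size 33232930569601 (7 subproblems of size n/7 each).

For divide and conquer with division factor 7:

Problem sizes at each level:
Level 0: 33232930569601
Level 1: 4747561509943
Level 2: 678223072849
Level 3: 96889010407
Level 4: 13841287201
Level 5: 1977326743
Level 6: 282475249
Level 7: 40353607
Level 8: 5764801
Level 9: 823543
Level 10: 117649
Level 11: 16807
Level 12: 2401
Level 13: 343
Level 14: 49
Level 15: 7
Level 16: 1

The root is level 0 and the size-1 base case is level 16 (the tree spans levels 0 through 16, i.e. 17 levels counting the root), so the depth is the number of divisions: log_7(33232930569601) = 16

The recursion tree depth is log_7(33232930569601) = 16. At each level, the problem size is divided by 7, so it takes 16 divisions to reduce to a base case of size 1. The algorithm makes 7 recursive calls at each level.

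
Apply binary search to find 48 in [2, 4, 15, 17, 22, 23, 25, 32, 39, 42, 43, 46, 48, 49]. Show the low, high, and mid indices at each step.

Binary search for 48 in [2, 4, 15, 17, 22, 23, 25, 32, 39, 42, 43, 46, 48, 49]:

lo=0, hi=13, mid=6, arr[mid]=25 -> 25 < 48, search right half
lo=7, hi=13, mid=10, arr[mid]=43 -> 43 < 48, search right half
lo=11, hi=13, mid=12, arr[mid]=48 -> Found target at index 12!

Binary search finds 48 at index 12 after 3 comparisons. The search repeatedly halves the search space by comparing with the middle element.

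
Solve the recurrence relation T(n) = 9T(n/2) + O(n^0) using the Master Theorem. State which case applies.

Master Theorem for T(n) = 9T(n/2) + O(n^0):

a = 9, b = 2, c = 0
log_b(a) = log_2(9) = 3.1699

Case 1: c = 0 < log_2(9) = 3.1699
T(n) = O(n^(log_2 9))

For T(n) = 9T(n/2) + O(n^0): log_2(9) = 3.1699. This is Case 1 of the Master Theorem (c < log_b(a), work dominated by leaves), giving O(n^(log_2 9)).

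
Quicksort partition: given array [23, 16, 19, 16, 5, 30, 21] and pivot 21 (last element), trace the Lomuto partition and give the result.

Lomuto partition with pivot = 21:

Initial array: [23, 16, 19, 16, 5, 30, 21]

arr[0]=23 > 21: no swap
arr[1]=16 <= 21: swap with position 0, array becomes [16, 23, 19, 16, 5, 30, 21]
arr[2]=19 <= 21: swap with position 1, array becomes [16, 19, 23, 16, 5, 30, 21]
arr[3]=16 <= 21: swap with position 2, array becomes [16, 19, 16, 23, 5, 30, 21]
arr[4]=5 <= 21: swap with position 3, array becomes [16, 19, 16, 5, 23, 30, 21]
arr[5]=30 > 21: no swap

Place pivot at position 4: [16, 19, 16, 5, 21, 30, 23]
Pivot position: 4

After partitioning with pivot 21, the array becomes [16, 19, 16, 5, 21, 30, 23]. The pivot is placed at index 4. All elements to the left of the pivot are <= 21, and all elements to the right are > 21.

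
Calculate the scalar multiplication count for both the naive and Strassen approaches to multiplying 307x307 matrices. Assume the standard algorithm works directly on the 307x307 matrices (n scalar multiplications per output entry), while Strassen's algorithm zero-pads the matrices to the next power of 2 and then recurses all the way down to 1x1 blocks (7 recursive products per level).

Matrix multiplication for 307x307 matrices:

Strassen's algorithm requires power-of-2 dimensions. Pad 307x307 to 512x512 (next power of 2).

Standard algorithm: 307^3 = 28934443 multiplications
Strassen's algorithm: 7^(log2(512)) = 7^9 = 40353607 multiplications
Difference: 28934443 - 40353607 = -11419164 (Strassen uses MORE here due to padding overhead — for small or just-over-power-of-2 n, padding can outweigh the per-level savings)

Standard: 28934443 multiplications (307^3). Strassen: 40353607 multiplications (7^9, after padding to 512x512). Strassen reduces 8 recursive multiplications to 7 at each level.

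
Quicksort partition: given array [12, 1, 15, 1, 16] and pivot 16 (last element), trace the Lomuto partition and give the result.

Lomuto partition with pivot = 16:

Initial array: [12, 1, 15, 1, 16]

arr[0]=12 <= 16: swap with position 0, array becomes [12, 1, 15, 1, 16]
arr[1]=1 <= 16: swap with position 1, array becomes [12, 1, 15, 1, 16]
arr[2]=15 <= 16: swap with position 2, array becomes [12, 1, 15, 1, 16]
arr[3]=1 <= 16: swap with position 3, array becomes [12, 1, 15, 1, 16]

Place pivot at position 4: [12, 1, 15, 1, 16]
Pivot position: 4

After partitioning with pivot 16, the array becomes [12, 1, 15, 1, 16]. The pivot is placed at index 4. All elements to the left of the pivot are <= 16, and all elements to the right are > 16.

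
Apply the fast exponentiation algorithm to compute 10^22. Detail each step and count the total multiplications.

Computing 10^22 by squaring (build up from 10^1; each line after the first costs one multiplication):

10^1 = 10
10^2 = (10^1)^2 = 10^2 = 100
10^4 = (10^2)^2 = 100^2 = 10000
10^5 = 10 * 10^4 = 10 * 10000 = 100000
10^10 = (10^5)^2 = 100000^2 = 10000000000
10^11 = 10 * 10^10 = 10 * 10000000000 = 100000000000
10^22 = (10^11)^2 = 100000000000^2 = 10000000000000000000000

Result: 10000000000000000000000
Multiplications needed: 6 (6 lines after 10^1)

10^22 = 10000000000000000000000. Using exponentiation by squaring, this requires 6 multiplications. The key idea: if the exponent is even, square the half-power; if odd, multiply by the base once.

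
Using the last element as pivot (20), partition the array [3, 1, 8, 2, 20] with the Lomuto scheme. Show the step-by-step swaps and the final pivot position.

Lomuto partition with pivot = 20:

Initial array: [3, 1, 8, 2, 20]

arr[0]=3 <= 20: swap with position 0, array becomes [3, 1, 8, 2, 20]
arr[1]=1 <= 20: swap with position 1, array becomes [3, 1, 8, 2, 20]
arr[2]=8 <= 20: swap with position 2, array becomes [3, 1, 8, 2, 20]
arr[3]=2 <= 20: swap with position 3, array becomes [3, 1, 8, 2, 20]

Place pivot at position 4: [3, 1, 8, 2, 20]
Pivot position: 4

After partitioning with pivot 20, the array becomes [3, 1, 8, 2, 20]. The pivot is placed at index 4. All elements to the left of the pivot are <= 20, and all elements to the right are > 20.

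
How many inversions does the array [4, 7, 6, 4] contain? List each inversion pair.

Finding inversions in [4, 7, 6, 4]:

(1, 2): arr[1]=7 > arr[2]=6
(1, 3): arr[1]=7 > arr[3]=4
(2, 3): arr[2]=6 > arr[3]=4

Total inversions: 3

The array has 3 inversion(s): (1,2), (1,3), (2,3). Each pair (i,j) satisfies i < j and arr[i] > arr[j].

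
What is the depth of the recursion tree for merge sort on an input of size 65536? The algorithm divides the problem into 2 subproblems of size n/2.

For divide and conquer with division factor 2:

Problem sizes at each level:
Level 0: 65536
Level 1: 32768
Level 2: 16384
Level 3: 8192
Level 4: 4096
Level 5: 2048
Level 6: 1024
Level 7: 512
Level 8: 256
Level 9: 128
Level 10: 64
Level 11: 32
Level 12: 16
Level 13: 8
Level 14: 4
Level 15: 2
Level 16: 1

The root is level 0 and the size-1 base case is level 16 (the tree spans levels 0 through 16, i.e. 17 levels counting the root), so the depth is the number of divisions: log_2(65536) = 16

The recursion tree depth is log_2(65536) = 16. At each level, the problem size is divided by 2, so it takes 16 divisions to reduce to a base case of size 1. The algorithm makes 2 recursive calls at each level.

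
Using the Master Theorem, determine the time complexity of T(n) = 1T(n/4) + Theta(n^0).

Master Theorem for T(n) = 1T(n/4) + O(n^0):

a = 1, b = 4, c = 0
log_b(a) = log_4(1) = 0.0000

Case 2: c = 0 = log_4(1) = 0.0000
T(n) = O(n^0 log n) = O(log n)

For T(n) = 1T(n/4) + O(n^0): log_4(1) = 0.0000. This is Case 2 of the Master Theorem (c = log_b(a), equal work at all levels), giving O(log n).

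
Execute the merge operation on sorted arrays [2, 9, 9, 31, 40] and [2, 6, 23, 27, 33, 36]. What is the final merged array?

Merging process:

Compare 2 vs 2: take 2 from left. Merged: [2]
Compare 9 vs 2: take 2 from right. Merged: [2, 2]
Compare 9 vs 6: take 6 from right. Merged: [2, 2, 6]
Compare 9 vs 23: take 9 from left. Merged: [2, 2, 6, 9]
Compare 9 vs 23: take 9 from left. Merged: [2, 2, 6, 9, 9]
Compare 31 vs 23: take 23 from right. Merged: [2, 2, 6, 9, 9, 23]
Compare 31 vs 27: take 27 from right. Merged: [2, 2, 6, 9, 9, 23, 27]
Compare 31 vs 33: take 31 from left. Merged: [2, 2, 6, 9, 9, 23, 27, 31]
Compare 40 vs 33: take 33 from right. Merged: [2, 2, 6, 9, 9, 23, 27, 31, 33]
Compare 40 vs 36: take 36 from right. Merged: [2, 2, 6, 9, 9, 23, 27, 31, 33, 36]
Append remaining from left: [40]. Merged: [2, 2, 6, 9, 9, 23, 27, 31, 33, 36, 40]

Final merged array: [2, 2, 6, 9, 9, 23, 27, 31, 33, 36, 40]
Total comparisons: 10

The merged array is [2, 2, 6, 9, 9, 23, 27, 31, 33, 36, 40], requiring 10 comparisons. The merge step runs in O(n) time where n is the total number of elements.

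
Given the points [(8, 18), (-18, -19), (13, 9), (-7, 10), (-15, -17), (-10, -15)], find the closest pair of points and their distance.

Computing all pairwise distances among 6 points:

d((8, 18), (-18, -19)) = 45.2217
d((8, 18), (13, 9)) = 10.2956
d((8, 18), (-7, 10)) = 17.0
d((8, 18), (-15, -17)) = 41.8808
d((8, 18), (-10, -15)) = 37.5899
d((-18, -19), (13, 9)) = 41.7732
d((-18, -19), (-7, 10)) = 31.0161
d((-18, -19), (-15, -17)) = 3.6056 <-- minimum
d((-18, -19), (-10, -15)) = 8.9443
d((13, 9), (-7, 10)) = 20.025
d((13, 9), (-15, -17)) = 38.2099
d((13, 9), (-10, -15)) = 33.2415
d((-7, 10), (-15, -17)) = 28.1603
d((-7, 10), (-10, -15)) = 25.1794
d((-15, -17), (-10, -15)) = 5.3852

Closest pair: (-18, -19) and (-15, -17) with distance 3.6056

The closest pair is (-18, -19) and (-15, -17) with Euclidean distance 3.6056. For 6 points, brute-force pairwise comparison is shown above. For large n, the divide-and-conquer algorithm (sort by x, recurse on halves, check the dividing strip) achieves O(n log n).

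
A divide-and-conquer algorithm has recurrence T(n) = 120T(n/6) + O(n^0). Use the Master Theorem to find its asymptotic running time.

Master Theorem for T(n) = 120T(n/6) + O(n^0):

a = 120, b = 6, c = 0
log_b(a) = log_6(120) = 2.6720

Case 1: c = 0 < log_6(120) = 2.6720
T(n) = O(n^(log_6 120))

For T(n) = 120T(n/6) + O(n^0): log_6(120) = 2.6720. This is Case 1 of the Master Theorem (c < log_b(a), work dominated by leaves), giving O(n^(log_6 120)).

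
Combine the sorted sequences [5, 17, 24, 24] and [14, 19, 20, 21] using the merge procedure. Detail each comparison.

Merging process:

Compare 5 vs 14: take 5 from left. Merged: [5]
Compare 17 vs 14: take 14 from right. Merged: [5, 14]
Compare 17 vs 19: take 17 from left. Merged: [5, 14, 17]
Compare 24 vs 19: take 19 from right. Merged: [5, 14, 17, 19]
Compare 24 vs 20: take 20 from right. Merged: [5, 14, 17, 19, 20]
Compare 24 vs 21: take 21 from right. Merged: [5, 14, 17, 19, 20, 21]
Append remaining from left: [24, 24]. Merged: [5, 14, 17, 19, 20, 21, 24, 24]

Final merged array: [5, 14, 17, 19, 20, 21, 24, 24]
Total comparisons: 6

The merged array is [5, 14, 17, 19, 20, 21, 24, 24], requiring 6 comparisons. The merge step runs in O(n) time where n is the total number of elements.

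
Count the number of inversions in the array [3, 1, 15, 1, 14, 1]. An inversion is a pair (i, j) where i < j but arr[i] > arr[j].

Finding inversions in [3, 1, 15, 1, 14, 1]:

(0, 1): arr[0]=3 > arr[1]=1
(0, 3): arr[0]=3 > arr[3]=1
(0, 5): arr[0]=3 > arr[5]=1
(2, 3): arr[2]=15 > arr[3]=1
(2, 4): arr[2]=15 > arr[4]=14
(2, 5): arr[2]=15 > arr[5]=1
(4, 5): arr[4]=14 > arr[5]=1

Total inversions: 7

The array has 7 inversion(s): (0,1), (0,3), (0,5), (2,3), (2,4), (2,5), (4,5). Each pair (i,j) satisfies i < j and arr[i] > arr[j].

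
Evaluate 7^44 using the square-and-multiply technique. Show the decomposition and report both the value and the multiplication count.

Computing 7^44 by squaring (build up from 7^1; each line after the first costs one multiplication):

7^1 = 7
7^2 = (7^1)^2 = 7^2 = 49
7^4 = (7^2)^2 = 49^2 = 2401
7^5 = 7 * 7^4 = 7 * 2401 = 16807
7^10 = (7^5)^2 = 16807^2 = 282475249
7^11 = 7 * 7^10 = 7 * 282475249 = 1977326743
7^22 = (7^11)^2 = 1977326743^2 = 3909821048582988049
7^44 = (7^22)^2 = 3909821048582988049^2 = 15286700631942576193765185769276826401

Result: 15286700631942576193765185769276826401
Multiplications needed: 7 (7 lines after 7^1)

7^44 = 15286700631942576193765185769276826401. Using exponentiation by squaring, this requires 7 multiplications. The key idea: if the exponent is even, square the half-power; if odd, multiply by the base once.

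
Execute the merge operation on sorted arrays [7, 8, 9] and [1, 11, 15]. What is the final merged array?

Merging process:

Compare 7 vs 1: take 1 from right. Merged: [1]
Compare 7 vs 11: take 7 from left. Merged: [1, 7]
Compare 8 vs 11: take 8 from left. Merged: [1, 7, 8]
Compare 9 vs 11: take 9 from left. Merged: [1, 7, 8, 9]
Append remaining from right: [11, 15]. Merged: [1, 7, 8, 9, 11, 15]

Final merged array: [1, 7, 8, 9, 11, 15]
Total comparisons: 4

The merged array is [1, 7, 8, 9, 11, 15], requiring 4 comparisons. The merge step runs in O(n) time where n is the total number of elements.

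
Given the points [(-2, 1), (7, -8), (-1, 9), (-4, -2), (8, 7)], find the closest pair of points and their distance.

Computing all pairwise distances among 5 points:

d((-2, 1), (7, -8)) = 12.7279
d((-2, 1), (-1, 9)) = 8.0623
d((-2, 1), (-4, -2)) = 3.6056 <-- minimum
d((-2, 1), (8, 7)) = 11.6619
d((7, -8), (-1, 9)) = 18.7883
d((7, -8), (-4, -2)) = 12.53
d((7, -8), (8, 7)) = 15.0333
d((-1, 9), (-4, -2)) = 11.4018
d((-1, 9), (8, 7)) = 9.2195
d((-4, -2), (8, 7)) = 15.0

Closest pair: (-2, 1) and (-4, -2) with distance 3.6056

The closest pair is (-2, 1) and (-4, -2) with Euclidean distance 3.6056. For 5 points, brute-force pairwise comparison is shown above. For large n, the divide-and-conquer algorithm (sort by x, recurse on halves, check the dividing strip) achieves O(n log n).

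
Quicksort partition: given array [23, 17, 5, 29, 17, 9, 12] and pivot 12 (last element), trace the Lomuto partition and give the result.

Lomuto partition with pivot = 12:

Initial array: [23, 17, 5, 29, 17, 9, 12]

arr[0]=23 > 12: no swap
arr[1]=17 > 12: no swap
arr[2]=5 <= 12: swap with position 0, array becomes [5, 17, 23, 29, 17, 9, 12]
arr[3]=29 > 12: no swap
arr[4]=17 > 12: no swap
arr[5]=9 <= 12: swap with position 1, array becomes [5, 9, 23, 29, 17, 17, 12]

Place pivot at position 2: [5, 9, 12, 29, 17, 17, 23]
Pivot position: 2

After partitioning with pivot 12, the array becomes [5, 9, 12, 29, 17, 17, 23]. The pivot is placed at index 2. All elements to the left of the pivot are <= 12, and all elements to the right are > 12.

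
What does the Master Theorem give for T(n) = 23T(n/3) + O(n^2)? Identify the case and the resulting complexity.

Master Theorem for T(n) = 23T(n/3) + O(n^2):

a = 23, b = 3, c = 2
log_b(a) = log_3(23) = 2.8540

Case 1: c = 2 < log_3(23) = 2.8540
T(n) = O(n^(log_3 23))

For T(n) = 23T(n/3) + O(n^2): log_3(23) = 2.8540. This is Case 1 of the Master Theorem (c < log_b(a), work dominated by leaves), giving O(n^(log_3 23)).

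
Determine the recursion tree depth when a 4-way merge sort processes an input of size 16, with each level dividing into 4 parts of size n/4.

For divide and conquer with division factor 4:

Problem sizes at each level:
Level 0: 16
Level 1: 4
Level 2: 1

The root is level 0 and the size-1 base case is level 2 (the tree spans levels 0 through 2, i.e. 3 levels counting the root), so the depth is the number of divisions: log_4(16) = 2

The recursion tree depth is log_4(16) = 2. At each level, the problem size is divided by 4, so it takes 2 divisions to reduce to a base case of size 1. The algorithm makes 4 recursive calls at each level.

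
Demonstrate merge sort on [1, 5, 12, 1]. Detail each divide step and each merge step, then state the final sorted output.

Merge sort trace:

Split: [1, 5, 12, 1] -> [1, 5] and [12, 1]
  Split: [1, 5] -> [1] and [5]
  Merge: [1] + [5] -> [1, 5]
  Split: [12, 1] -> [12] and [1]
  Merge: [12] + [1] -> [1, 12]
Merge: [1, 5] + [1, 12] -> [1, 1, 5, 12]

Final sorted array: [1, 1, 5, 12]

The merge sort proceeds by recursively splitting the array and merging sorted halves.
After all merges, the sorted array is [1, 1, 5, 12].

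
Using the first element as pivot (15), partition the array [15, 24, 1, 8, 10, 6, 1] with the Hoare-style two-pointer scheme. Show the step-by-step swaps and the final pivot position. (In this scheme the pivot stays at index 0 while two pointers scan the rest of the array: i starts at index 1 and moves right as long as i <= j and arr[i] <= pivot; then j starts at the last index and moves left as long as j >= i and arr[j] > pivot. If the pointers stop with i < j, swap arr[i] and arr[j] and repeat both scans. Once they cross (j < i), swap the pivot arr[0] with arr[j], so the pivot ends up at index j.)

Hoare-style two-pointer partition with pivot = 15:

Initial array: [15, 24, 1, 8, 10, 6, 1]

Pointers start at i = 1, j = 6.
i stops at index 1 (arr[1]=24 > 15), j stops at index 6 (arr[6]=1 <= 15): swap arr[1] and arr[6], array becomes [15, 1, 1, 8, 10, 6, 24]
i ends at 6, j ends at 5: the pointers have crossed (j < i), so scanning stops.

Swap pivot arr[0] with arr[5] to place pivot at position 5: [6, 1, 1, 8, 10, 15, 24]
Pivot position: 5

After partitioning with pivot 15, the array becomes [6, 1, 1, 8, 10, 15, 24]. The pivot is placed at index 5. All elements to the left of the pivot are <= 15, and all elements to the right are > 15.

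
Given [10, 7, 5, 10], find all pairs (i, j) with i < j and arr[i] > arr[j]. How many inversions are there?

Finding inversions in [10, 7, 5, 10]:

(0, 1): arr[0]=10 > arr[1]=7
(0, 2): arr[0]=10 > arr[2]=5
(1, 2): arr[1]=7 > arr[2]=5

Total inversions: 3

The array has 3 inversion(s): (0,1), (0,2), (1,2). Each pair (i,j) satisfies i < j and arr[i] > arr[j].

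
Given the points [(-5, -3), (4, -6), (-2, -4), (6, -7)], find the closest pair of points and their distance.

Computing all pairwise distances among 4 points:

d((-5, -3), (4, -6)) = 9.4868
d((-5, -3), (-2, -4)) = 3.1623
d((-5, -3), (6, -7)) = 11.7047
d((4, -6), (-2, -4)) = 6.3246
d((4, -6), (6, -7)) = 2.2361 <-- minimum
d((-2, -4), (6, -7)) = 8.544

Closest pair: (4, -6) and (6, -7) with distance 2.2361

The closest pair is (4, -6) and (6, -7) with Euclidean distance 2.2361. For 4 points, brute-force pairwise comparison is shown above. For large n, the divide-and-conquer algorithm (sort by x, recurse on halves, check the dividing strip) achieves O(n log n).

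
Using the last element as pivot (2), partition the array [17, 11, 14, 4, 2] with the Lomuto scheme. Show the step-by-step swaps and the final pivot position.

Lomuto partition with pivot = 2:

Initial array: [17, 11, 14, 4, 2]

arr[0]=17 > 2: no swap
arr[1]=11 > 2: no swap
arr[2]=14 > 2: no swap
arr[3]=4 > 2: no swap

Place pivot at position 0: [2, 11, 14, 4, 17]
Pivot position: 0

After partitioning with pivot 2, the array becomes [2, 11, 14, 4, 17]. The pivot is placed at index 0. All elements to the left of the pivot are <= 2, and all elements to the right are > 2.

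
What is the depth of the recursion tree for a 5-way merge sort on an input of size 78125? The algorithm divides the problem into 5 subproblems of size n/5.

For divide and conquer with division factor 5:

Problem sizes at each level:
Level 0: 78125
Level 1: 15625
Level 2: 3125
Level 3: 625
Level 4: 125
Level 5: 25
Level 6: 5
Level 7: 1

The root is level 0 and the size-1 base case is level 7 (the tree spans levels 0 through 7, i.e. 8 levels counting the root), so the depth is the number of divisions: log_5(78125) = 7

The recursion tree depth is log_5(78125) = 7. At each level, the problem size is divided by 5, so it takes 7 divisions to reduce to a base case of size 1. The algorithm makes 5 recursive calls at each level.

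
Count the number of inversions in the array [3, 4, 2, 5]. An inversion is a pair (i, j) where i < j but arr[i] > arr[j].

Finding inversions in [3, 4, 2, 5]:

(0, 2): arr[0]=3 > arr[2]=2
(1, 2): arr[1]=4 > arr[2]=2

Total inversions: 2

The array has 2 inversion(s): (0,2), (1,2). Each pair (i,j) satisfies i < j and arr[i] > arr[j].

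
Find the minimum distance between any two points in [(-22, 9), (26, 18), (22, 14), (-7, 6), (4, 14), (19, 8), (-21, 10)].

Computing all pairwise distances among 7 points:

d((-22, 9), (26, 18)) = 48.8365
d((-22, 9), (22, 14)) = 44.2832
d((-22, 9), (-7, 6)) = 15.2971
d((-22, 9), (4, 14)) = 26.4764
d((-22, 9), (19, 8)) = 41.0122
d((-22, 9), (-21, 10)) = 1.4142 <-- minimum
d((26, 18), (22, 14)) = 5.6569
d((26, 18), (-7, 6)) = 35.1141
d((26, 18), (4, 14)) = 22.3607
d((26, 18), (19, 8)) = 12.2066
d((26, 18), (-21, 10)) = 47.676
d((22, 14), (-7, 6)) = 30.0832
d((22, 14), (4, 14)) = 18.0
d((22, 14), (19, 8)) = 6.7082
d((22, 14), (-21, 10)) = 43.1856
d((-7, 6), (4, 14)) = 13.6015
d((-7, 6), (19, 8)) = 26.0768
d((-7, 6), (-21, 10)) = 14.5602
d((4, 14), (19, 8)) = 16.1555
d((4, 14), (-21, 10)) = 25.318
d((19, 8), (-21, 10)) = 40.05

Closest pair: (-22, 9) and (-21, 10) with distance 1.4142

The closest pair is (-22, 9) and (-21, 10) with Euclidean distance 1.4142. For 7 points, brute-force pairwise comparison is shown above. For large n, the divide-and-conquer algorithm (sort by x, recurse on halves, check the dividing strip) achieves O(n log n).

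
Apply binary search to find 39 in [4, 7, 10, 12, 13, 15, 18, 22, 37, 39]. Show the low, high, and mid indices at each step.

Binary search for 39 in [4, 7, 10, 12, 13, 15, 18, 22, 37, 39]:

lo=0, hi=9, mid=4, arr[mid]=13 -> 13 < 39, search right half
lo=5, hi=9, mid=7, arr[mid]=22 -> 22 < 39, search right half
lo=8, hi=9, mid=8, arr[mid]=37 -> 37 < 39, search right half
lo=9, hi=9, mid=9, arr[mid]=39 -> Found target at index 9!

Binary search finds 39 at index 9 after 4 comparisons. The search repeatedly halves the search space by comparing with the middle element.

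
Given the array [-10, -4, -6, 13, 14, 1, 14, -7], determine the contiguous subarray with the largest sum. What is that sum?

Using Kadane's algorithm on [-10, -4, -6, 13, 14, 1, 14, -7]:

Scanning through the array:
Position 1 (value -4): max_ending_here = -4, max_so_far = -4
Position 2 (value -6): max_ending_here = -6, max_so_far = -4
Position 3 (value 13): max_ending_here = 13, max_so_far = 13
Position 4 (value 14): max_ending_here = 27, max_so_far = 27
Position 5 (value 1): max_ending_here = 28, max_so_far = 28
Position 6 (value 14): max_ending_here = 42, max_so_far = 42
Position 7 (value -7): max_ending_here = 35, max_so_far = 42

Maximum subarray: [13, 14, 1, 14]
Maximum sum: 42

The maximum subarray is [13, 14, 1, 14] with sum 42. This subarray runs from index 3 to index 6.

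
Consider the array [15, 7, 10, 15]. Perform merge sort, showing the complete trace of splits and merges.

Merge sort trace:

Split: [15, 7, 10, 15] -> [15, 7] and [10, 15]
  Split: [15, 7] -> [15] and [7]
  Merge: [15] + [7] -> [7, 15]
  Split: [10, 15] -> [10] and [15]
  Merge: [10] + [15] -> [10, 15]
Merge: [7, 15] + [10, 15] -> [7, 10, 15, 15]

Final sorted array: [7, 10, 15, 15]

The merge sort proceeds by recursively splitting the array and merging sorted halves.
After all merges, the sorted array is [7, 10, 15, 15].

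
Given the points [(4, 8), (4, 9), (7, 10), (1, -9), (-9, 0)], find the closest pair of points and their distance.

Computing all pairwise distances among 5 points:

d((4, 8), (4, 9)) = 1.0 <-- minimum
d((4, 8), (7, 10)) = 3.6056
d((4, 8), (1, -9)) = 17.2627
d((4, 8), (-9, 0)) = 15.2643
d((4, 9), (7, 10)) = 3.1623
d((4, 9), (1, -9)) = 18.2483
d((4, 9), (-9, 0)) = 15.8114
d((7, 10), (1, -9)) = 19.9249
d((7, 10), (-9, 0)) = 18.868
d((1, -9), (-9, 0)) = 13.4536

Closest pair: (4, 8) and (4, 9) with distance 1.0

The closest pair is (4, 8) and (4, 9) with Euclidean distance 1.0. For 5 points, brute-force pairwise comparison is shown above. For large n, the divide-and-conquer algorithm (sort by x, recurse on halves, check the dividing strip) achieves O(n log n).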